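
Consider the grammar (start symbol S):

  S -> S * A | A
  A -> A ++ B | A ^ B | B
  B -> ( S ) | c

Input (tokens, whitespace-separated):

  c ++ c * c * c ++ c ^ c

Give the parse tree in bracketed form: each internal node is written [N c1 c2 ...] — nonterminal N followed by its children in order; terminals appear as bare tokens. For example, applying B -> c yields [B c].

S
S * A
S * A * A
A * A * A
A ++ B * A * A
B ++ B * A * A
c ++ B * A * A
c ++ c * A * A
c ++ c * B * A
c ++ c * c * A
c ++ c * c * A ^ B
c ++ c * c * A ++ B ^ B
c ++ c * c * B ++ B ^ B
c ++ c * c * c ++ B ^ B
c ++ c * c * c ++ c ^ B
c ++ c * c * c ++ c ^ c

[S [S [S [A [A [B c]] ++ [B c]]] * [A [B c]]] * [A [A [A [B c]] ++ [B c]] ^ [B c]]]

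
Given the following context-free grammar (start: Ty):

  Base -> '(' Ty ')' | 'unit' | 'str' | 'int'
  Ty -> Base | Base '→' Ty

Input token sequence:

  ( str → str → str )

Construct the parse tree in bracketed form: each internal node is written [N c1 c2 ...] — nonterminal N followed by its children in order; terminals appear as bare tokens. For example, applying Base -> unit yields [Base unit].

[Ty [Base ( [Ty [Base str] → [Ty [Base str] → [Ty [Base str]]]] )]]

Ty
Base
( Ty )
( Base → Ty )
( str → Ty )
( str → Base → Ty )
( str → str → Ty )
( str → str → Base )
( str → str → str )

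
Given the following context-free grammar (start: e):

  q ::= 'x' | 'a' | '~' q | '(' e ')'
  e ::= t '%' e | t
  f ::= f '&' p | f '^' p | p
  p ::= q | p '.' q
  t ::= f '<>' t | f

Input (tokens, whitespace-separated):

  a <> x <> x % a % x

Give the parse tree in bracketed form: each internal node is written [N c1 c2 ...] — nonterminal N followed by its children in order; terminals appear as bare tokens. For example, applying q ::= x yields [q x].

[e [t [f [p [q a]]] <> [t [f [p [q x]]] <> [t [f [p [q x]]]]]] % [e [t [f [p [q a]]]] % [e [t [f [p [q x]]]]]]]

e
t % e
f <> t % e
p <> t % e
q <> t % e
a <> t % e
a <> f <> t % e
a <> p <> t % e
a <> q <> t % e
a <> x <> t % e
a <> x <> f % e
a <> x <> p % e
a <> x <> q % e
a <> x <> x % e
a <> x <> x % t % e
a <> x <> x % f % e
a <> x <> x % p % e
a <> x <> x % q % e
a <> x <> x % a % e
a <> x <> x % a % t
a <> x <> x % a % f
a <> x <> x % a % p
a <> x <> x % a % q
a <> x <> x % a % x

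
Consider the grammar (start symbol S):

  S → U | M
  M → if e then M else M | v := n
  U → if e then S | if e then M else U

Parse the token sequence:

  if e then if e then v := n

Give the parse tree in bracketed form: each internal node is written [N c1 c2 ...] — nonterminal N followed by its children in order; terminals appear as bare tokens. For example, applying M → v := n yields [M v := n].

[S [U if e then [S [U if e then [S [M v := n]]]]]]

S
U
if e then S
if e then U
if e then if e then S
if e then if e then M
if e then if e then v := n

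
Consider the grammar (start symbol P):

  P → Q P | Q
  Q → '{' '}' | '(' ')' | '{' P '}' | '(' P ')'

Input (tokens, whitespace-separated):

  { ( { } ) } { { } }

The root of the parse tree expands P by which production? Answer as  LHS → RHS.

[P [Q { [P [Q ( [P [Q { }]] )]] }] [P [Q { [P [Q { }]] }]]]

P → Q P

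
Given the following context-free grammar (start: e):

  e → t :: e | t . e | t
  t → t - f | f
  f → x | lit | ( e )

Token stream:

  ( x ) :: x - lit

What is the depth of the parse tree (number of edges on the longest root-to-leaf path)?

[e [t [f ( [e [t [f x]]] )]] :: [e [t [t [f x]] - [f lit]]]]

6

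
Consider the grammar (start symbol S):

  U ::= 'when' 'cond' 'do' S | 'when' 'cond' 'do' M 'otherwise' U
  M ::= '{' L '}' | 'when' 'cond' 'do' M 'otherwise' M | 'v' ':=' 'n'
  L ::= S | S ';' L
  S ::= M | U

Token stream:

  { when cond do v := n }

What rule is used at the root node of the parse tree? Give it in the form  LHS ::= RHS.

[S [M { [L [S [U when cond do [S [M v := n]]]]] }]]

S ::= M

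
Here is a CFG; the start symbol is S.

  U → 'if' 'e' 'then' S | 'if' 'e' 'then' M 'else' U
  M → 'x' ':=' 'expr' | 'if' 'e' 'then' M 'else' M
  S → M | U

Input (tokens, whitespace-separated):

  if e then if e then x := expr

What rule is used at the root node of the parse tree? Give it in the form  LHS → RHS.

S → U

[S [U if e then [S [U if e then [S [M x := expr]]]]]]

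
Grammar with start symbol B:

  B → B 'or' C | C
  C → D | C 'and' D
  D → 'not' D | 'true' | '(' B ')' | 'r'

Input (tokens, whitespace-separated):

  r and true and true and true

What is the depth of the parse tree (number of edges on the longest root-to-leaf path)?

[B [C [C [C [C [D r]] and [D true]] and [D true]] and [D true]]]

6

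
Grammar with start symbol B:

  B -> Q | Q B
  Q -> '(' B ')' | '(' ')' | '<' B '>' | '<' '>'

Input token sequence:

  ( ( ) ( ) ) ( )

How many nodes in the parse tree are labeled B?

4

[B [Q ( [B [Q ( )] [B [Q ( )]]] )] [B [Q ( )]]]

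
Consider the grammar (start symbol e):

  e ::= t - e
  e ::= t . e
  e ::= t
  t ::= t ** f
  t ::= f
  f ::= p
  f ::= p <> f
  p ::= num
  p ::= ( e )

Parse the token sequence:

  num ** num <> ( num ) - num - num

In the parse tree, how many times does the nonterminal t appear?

[e [t [t [f [p num]]] ** [f [p num] <> [f [p ( [e [t [f [p num]]]] )]]]] - [e [t [f [p num]]] - [e [t [f [p num]]]]]]

5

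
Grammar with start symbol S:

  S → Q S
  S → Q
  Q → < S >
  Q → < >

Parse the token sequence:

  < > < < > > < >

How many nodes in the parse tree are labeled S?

[S [Q < >] [S [Q < [S [Q < >]] >] [S [Q < >]]]]

4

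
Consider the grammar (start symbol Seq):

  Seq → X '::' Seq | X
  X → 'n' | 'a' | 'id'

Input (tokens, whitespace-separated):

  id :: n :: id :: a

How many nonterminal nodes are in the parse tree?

[Seq [X id] :: [Seq [X n] :: [Seq [X id] :: [Seq [X a]]]]]

8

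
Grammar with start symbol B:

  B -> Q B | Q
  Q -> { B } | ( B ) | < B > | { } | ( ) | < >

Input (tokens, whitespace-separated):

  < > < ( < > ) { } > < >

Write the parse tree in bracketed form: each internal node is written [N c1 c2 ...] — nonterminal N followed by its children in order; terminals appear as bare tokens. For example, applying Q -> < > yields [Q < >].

B
Q B
< > B
< > Q B
< > < B > B
< > < Q B > B
< > < ( B ) B > B
< > < ( Q ) B > B
< > < ( < > ) B > B
< > < ( < > ) Q > B
< > < ( < > ) { } > B
< > < ( < > ) { } > Q
< > < ( < > ) { } > < >

[B [Q < >] [B [Q < [B [Q ( [B [Q < >]] )] [B [Q { }]]] >] [B [Q < >]]]]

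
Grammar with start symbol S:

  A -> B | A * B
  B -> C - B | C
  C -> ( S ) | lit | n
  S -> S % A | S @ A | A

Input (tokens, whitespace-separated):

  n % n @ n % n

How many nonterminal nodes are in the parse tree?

[S [S [S [S [A [B [C n]]]] % [A [B [C n]]]] @ [A [B [C n]]]] % [A [B [C n]]]]

16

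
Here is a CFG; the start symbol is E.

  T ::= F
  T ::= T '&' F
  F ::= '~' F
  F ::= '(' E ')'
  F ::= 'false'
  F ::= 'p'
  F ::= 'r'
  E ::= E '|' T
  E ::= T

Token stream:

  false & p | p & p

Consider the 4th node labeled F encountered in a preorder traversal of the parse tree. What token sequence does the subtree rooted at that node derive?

p

[E [E [T [T [F false]] & [F p]]] | [T [T [F p]] & [F p]]]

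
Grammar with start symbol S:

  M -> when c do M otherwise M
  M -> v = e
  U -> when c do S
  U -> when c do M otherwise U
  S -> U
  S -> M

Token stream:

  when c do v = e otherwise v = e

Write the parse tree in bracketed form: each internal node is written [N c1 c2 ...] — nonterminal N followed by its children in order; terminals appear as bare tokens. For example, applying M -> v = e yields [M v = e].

S
M
when c do M otherwise M
when c do v = e otherwise M
when c do v = e otherwise v = e

[S [M when c do [M v = e] otherwise [M v = e]]]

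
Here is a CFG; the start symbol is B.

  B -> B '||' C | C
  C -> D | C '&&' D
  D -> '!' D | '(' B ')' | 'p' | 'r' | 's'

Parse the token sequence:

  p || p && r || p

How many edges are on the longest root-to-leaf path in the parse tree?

[B [B [B [C [D p]]] || [C [C [D p]] && [D r]]] || [C [D p]]]

5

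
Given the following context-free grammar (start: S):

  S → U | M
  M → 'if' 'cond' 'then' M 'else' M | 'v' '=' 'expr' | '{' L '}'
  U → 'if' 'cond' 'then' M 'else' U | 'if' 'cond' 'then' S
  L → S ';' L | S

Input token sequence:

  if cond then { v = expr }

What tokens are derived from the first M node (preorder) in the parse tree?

{ v = expr }

[S [U if cond then [S [M { [L [S [M v = expr]]] }]]]]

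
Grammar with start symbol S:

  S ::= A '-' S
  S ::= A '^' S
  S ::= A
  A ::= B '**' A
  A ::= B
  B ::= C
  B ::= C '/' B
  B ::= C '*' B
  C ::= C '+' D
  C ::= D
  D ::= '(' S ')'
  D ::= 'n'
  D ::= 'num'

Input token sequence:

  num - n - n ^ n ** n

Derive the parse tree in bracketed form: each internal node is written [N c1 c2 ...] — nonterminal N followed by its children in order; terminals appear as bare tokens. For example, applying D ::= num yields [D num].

[S [A [B [C [D num]]]] - [S [A [B [C [D n]]]] - [S [A [B [C [D n]]]] ^ [S [A [B [C [D n]]] ** [A [B [C [D n]]]]]]]]]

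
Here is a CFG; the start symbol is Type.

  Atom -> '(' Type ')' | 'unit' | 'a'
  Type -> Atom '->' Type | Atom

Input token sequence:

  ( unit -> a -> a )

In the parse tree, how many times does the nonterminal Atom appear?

4

[Type [Atom ( [Type [Atom unit] -> [Type [Atom a] -> [Type [Atom a]]]] )]]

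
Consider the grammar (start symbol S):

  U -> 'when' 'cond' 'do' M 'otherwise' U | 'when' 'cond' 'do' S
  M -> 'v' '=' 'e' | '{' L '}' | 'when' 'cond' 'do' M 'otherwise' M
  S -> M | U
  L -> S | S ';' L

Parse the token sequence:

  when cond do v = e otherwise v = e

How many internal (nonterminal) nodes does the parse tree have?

[S [M when cond do [M v = e] otherwise [M v = e]]]

4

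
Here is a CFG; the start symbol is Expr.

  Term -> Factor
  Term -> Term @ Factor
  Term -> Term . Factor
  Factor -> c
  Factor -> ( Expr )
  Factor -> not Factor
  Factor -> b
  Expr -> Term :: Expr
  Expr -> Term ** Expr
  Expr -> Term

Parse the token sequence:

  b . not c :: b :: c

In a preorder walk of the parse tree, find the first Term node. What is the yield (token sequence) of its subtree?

[Expr [Term [Term [Factor b]] . [Factor not [Factor c]]] :: [Expr [Term [Factor b]] :: [Expr [Term [Factor c]]]]]

b . not c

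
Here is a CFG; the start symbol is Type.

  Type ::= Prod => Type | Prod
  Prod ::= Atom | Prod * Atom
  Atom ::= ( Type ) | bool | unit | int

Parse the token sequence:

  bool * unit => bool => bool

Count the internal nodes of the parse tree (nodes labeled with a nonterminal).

[Type [Prod [Prod [Atom bool]] * [Atom unit]] => [Type [Prod [Atom bool]] => [Type [Prod [Atom bool]]]]]

11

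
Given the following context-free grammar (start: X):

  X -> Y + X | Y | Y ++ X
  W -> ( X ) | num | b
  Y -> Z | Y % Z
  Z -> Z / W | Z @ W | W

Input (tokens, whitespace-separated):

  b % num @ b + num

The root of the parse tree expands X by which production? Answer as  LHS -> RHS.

[X [Y [Y [Z [W b]]] % [Z [Z [W num]] @ [W b]]] + [X [Y [Z [W num]]]]]

X -> Y + X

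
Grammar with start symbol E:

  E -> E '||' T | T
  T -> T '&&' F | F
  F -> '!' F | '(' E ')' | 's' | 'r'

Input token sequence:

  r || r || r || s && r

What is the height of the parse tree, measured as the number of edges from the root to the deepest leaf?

[E [E [E [E [T [F r]]] || [T [F r]]] || [T [F r]]] || [T [T [F s]] && [F r]]]

6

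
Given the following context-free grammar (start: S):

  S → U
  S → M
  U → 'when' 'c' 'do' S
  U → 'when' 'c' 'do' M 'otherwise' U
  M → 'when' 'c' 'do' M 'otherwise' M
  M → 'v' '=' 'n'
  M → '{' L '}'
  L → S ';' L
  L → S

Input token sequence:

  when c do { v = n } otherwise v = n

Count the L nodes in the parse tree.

1

[S [M when c do [M { [L [S [M v = n]]] }] otherwise [M v = n]]]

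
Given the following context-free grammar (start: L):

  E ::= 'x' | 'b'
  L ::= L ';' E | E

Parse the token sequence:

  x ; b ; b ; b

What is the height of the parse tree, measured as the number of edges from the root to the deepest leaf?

5

[L [L [L [L [E x]] ; [E b]] ; [E b]] ; [E b]]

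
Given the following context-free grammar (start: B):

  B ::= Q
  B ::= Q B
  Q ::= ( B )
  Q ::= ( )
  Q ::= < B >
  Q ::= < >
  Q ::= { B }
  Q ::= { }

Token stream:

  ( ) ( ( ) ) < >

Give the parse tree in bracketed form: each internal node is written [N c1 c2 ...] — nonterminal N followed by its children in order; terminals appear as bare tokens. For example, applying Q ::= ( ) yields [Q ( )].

B
Q B
( ) B
( ) Q B
( ) ( B ) B
( ) ( Q ) B
( ) ( ( ) ) B
( ) ( ( ) ) Q
( ) ( ( ) ) < >

[B [Q ( )] [B [Q ( [B [Q ( )]] )] [B [Q < >]]]]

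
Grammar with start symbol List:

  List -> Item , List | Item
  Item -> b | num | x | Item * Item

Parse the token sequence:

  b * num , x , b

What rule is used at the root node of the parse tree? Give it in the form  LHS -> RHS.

List -> Item , List

[List [Item [Item b] * [Item num]] , [List [Item x] , [List [Item b]]]]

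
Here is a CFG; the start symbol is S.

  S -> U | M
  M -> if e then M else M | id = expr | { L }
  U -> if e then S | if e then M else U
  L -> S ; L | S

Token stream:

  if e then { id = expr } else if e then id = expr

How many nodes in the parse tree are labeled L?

[S [U if e then [M { [L [S [M id = expr]]] }] else [U if e then [S [M id = expr]]]]]

1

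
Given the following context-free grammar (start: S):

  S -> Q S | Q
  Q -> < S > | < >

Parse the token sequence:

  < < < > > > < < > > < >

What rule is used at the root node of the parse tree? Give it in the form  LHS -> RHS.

S -> Q S

[S [Q < [S [Q < [S [Q < >]] >]] >] [S [Q < [S [Q < >]] >] [S [Q < >]]]]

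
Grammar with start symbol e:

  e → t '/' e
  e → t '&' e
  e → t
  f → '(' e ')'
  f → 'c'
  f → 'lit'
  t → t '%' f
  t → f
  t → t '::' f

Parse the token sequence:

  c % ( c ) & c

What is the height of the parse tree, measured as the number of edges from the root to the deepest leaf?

[e [t [t [f c]] % [f ( [e [t [f c]]] )]] & [e [t [f c]]]]

6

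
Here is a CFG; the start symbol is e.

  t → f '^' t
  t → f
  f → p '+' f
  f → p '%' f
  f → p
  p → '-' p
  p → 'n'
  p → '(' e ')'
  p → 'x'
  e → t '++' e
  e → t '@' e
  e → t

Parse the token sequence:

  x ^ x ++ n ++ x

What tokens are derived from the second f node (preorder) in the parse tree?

x

[e [t [f [p x]] ^ [t [f [p x]]]] ++ [e [t [f [p n]]] ++ [e [t [f [p x]]]]]]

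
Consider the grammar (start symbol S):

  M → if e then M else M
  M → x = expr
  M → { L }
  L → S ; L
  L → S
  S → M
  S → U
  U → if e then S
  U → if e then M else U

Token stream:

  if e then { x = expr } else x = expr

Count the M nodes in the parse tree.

4

[S [M if e then [M { [L [S [M x = expr]]] }] else [M x = expr]]]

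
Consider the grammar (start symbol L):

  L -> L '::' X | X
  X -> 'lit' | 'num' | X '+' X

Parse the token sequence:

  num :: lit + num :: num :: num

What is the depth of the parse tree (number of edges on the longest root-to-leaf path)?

[L [L [L [L [X num]] :: [X [X lit] + [X num]]] :: [X num]] :: [X num]]

5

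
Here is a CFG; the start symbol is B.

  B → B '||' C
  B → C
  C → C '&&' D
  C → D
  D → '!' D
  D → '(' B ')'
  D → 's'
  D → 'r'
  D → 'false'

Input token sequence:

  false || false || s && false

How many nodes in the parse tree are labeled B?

[B [B [B [C [D false]]] || [C [D false]]] || [C [C [D s]] && [D false]]]

3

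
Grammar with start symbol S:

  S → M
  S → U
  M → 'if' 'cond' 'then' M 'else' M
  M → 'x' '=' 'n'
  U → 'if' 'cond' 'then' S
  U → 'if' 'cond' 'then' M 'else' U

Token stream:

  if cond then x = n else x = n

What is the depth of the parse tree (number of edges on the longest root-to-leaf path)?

3

[S [M if cond then [M x = n] else [M x = n]]]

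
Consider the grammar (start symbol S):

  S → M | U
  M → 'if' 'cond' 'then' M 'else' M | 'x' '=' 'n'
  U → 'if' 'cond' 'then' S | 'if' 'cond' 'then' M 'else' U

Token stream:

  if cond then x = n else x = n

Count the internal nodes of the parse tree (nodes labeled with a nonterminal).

4

[S [M if cond then [M x = n] else [M x = n]]]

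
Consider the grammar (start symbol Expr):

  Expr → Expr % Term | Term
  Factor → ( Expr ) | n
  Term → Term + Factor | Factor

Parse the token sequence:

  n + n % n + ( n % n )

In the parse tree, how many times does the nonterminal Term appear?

[Expr [Expr [Term [Term [Factor n]] + [Factor n]]] % [Term [Term [Factor n]] + [Factor ( [Expr [Expr [Term [Factor n]]] % [Term [Factor n]]] )]]]

6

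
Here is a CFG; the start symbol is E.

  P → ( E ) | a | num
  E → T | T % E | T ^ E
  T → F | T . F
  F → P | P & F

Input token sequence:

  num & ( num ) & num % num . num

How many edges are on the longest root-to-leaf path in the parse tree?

9

[E [T [F [P num] & [F [P ( [E [T [F [P num]]]] )] & [F [P num]]]]] % [E [T [T [F [P num]]] . [F [P num]]]]]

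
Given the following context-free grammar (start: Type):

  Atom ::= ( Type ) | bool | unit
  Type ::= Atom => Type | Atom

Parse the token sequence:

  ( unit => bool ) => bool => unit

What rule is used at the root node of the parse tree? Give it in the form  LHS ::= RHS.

Type ::= Atom => Type

[Type [Atom ( [Type [Atom unit] => [Type [Atom bool]]] )] => [Type [Atom bool] => [Type [Atom unit]]]]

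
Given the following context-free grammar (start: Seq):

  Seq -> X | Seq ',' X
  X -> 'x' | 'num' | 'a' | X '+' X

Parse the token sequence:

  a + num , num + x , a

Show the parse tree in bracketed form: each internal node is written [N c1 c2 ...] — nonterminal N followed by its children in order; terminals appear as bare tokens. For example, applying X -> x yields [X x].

Seq
Seq , X
Seq , X , X
X , X , X
X + X , X , X
a + X , X , X
a + num , X , X
a + num , X + X , X
a + num , num + X , X
a + num , num + x , X
a + num , num + x , a

[Seq [Seq [Seq [X [X a] + [X num]]] , [X [X num] + [X x]]] , [X a]]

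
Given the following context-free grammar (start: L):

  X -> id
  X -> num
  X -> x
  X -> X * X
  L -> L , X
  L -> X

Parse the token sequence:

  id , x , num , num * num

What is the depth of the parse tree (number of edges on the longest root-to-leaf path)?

[L [L [L [L [X id]] , [X x]] , [X num]] , [X [X num] * [X num]]]

5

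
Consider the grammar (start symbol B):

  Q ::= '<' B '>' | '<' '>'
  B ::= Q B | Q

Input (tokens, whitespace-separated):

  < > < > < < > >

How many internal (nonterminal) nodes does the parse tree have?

8

[B [Q < >] [B [Q < >] [B [Q < [B [Q < >]] >]]]]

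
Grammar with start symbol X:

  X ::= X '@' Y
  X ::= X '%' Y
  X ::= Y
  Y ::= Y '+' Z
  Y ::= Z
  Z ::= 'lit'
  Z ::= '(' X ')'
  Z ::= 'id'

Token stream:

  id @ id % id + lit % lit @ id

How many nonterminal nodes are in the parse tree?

[X [X [X [X [X [Y [Z id]]] @ [Y [Z id]]] % [Y [Y [Z id]] + [Z lit]]] % [Y [Z lit]]] @ [Y [Z id]]]

17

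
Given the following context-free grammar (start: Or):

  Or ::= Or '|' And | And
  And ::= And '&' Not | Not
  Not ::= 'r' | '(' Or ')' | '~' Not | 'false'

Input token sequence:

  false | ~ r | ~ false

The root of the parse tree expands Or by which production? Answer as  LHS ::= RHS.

Or ::= Or '|' And

[Or [Or [Or [And [Not false]]] | [And [Not ~ [Not r]]]] | [And [Not ~ [Not false]]]]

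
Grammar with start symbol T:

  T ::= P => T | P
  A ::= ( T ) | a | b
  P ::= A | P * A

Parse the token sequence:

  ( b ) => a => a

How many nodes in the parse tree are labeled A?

[T [P [A ( [T [P [A b]]] )]] => [T [P [A a]] => [T [P [A a]]]]]

4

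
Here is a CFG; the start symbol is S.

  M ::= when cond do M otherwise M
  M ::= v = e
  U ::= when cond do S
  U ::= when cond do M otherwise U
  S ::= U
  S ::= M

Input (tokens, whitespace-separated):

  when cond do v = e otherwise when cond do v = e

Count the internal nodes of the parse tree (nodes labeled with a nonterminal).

6

[S [U when cond do [M v = e] otherwise [U when cond do [S [M v = e]]]]]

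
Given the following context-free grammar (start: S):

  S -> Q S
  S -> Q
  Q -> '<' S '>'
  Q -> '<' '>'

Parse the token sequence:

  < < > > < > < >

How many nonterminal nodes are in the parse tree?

8

[S [Q < [S [Q < >]] >] [S [Q < >] [S [Q < >]]]]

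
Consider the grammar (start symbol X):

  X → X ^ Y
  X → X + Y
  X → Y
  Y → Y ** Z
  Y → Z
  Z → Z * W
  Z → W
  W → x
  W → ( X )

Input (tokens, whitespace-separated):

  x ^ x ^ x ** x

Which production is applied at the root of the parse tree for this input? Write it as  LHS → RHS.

[X [X [X [Y [Z [W x]]]] ^ [Y [Z [W x]]]] ^ [Y [Y [Z [W x]]] ** [Z [W x]]]]

X → X ^ Y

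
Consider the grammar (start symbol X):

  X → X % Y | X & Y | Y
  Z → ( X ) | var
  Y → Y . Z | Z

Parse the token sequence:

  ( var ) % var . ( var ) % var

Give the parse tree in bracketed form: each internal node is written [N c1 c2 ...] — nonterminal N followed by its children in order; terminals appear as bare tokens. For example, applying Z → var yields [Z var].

[X [X [X [Y [Z ( [X [Y [Z var]]] )]]] % [Y [Y [Z var]] . [Z ( [X [Y [Z var]]] )]]] % [Y [Z var]]]

X
X % Y
X % Y % Y
Y % Y % Y
Z % Y % Y
( X ) % Y % Y
( Y ) % Y % Y
( Z ) % Y % Y
( var ) % Y % Y
( var ) % Y . Z % Y
( var ) % Z . Z % Y
( var ) % var . Z % Y
( var ) % var . ( X ) % Y
( var ) % var . ( Y ) % Y
( var ) % var . ( Z ) % Y
( var ) % var . ( var ) % Y
( var ) % var . ( var ) % Z
( var ) % var . ( var ) % var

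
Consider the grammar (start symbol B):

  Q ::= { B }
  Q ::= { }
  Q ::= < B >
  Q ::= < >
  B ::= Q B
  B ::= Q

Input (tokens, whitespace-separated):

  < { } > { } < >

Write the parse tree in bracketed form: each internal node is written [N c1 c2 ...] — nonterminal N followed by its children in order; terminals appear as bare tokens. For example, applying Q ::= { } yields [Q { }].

B
Q B
< B > B
< Q > B
< { } > B
< { } > Q B
< { } > { } B
< { } > { } Q
< { } > { } < >

[B [Q < [B [Q { }]] >] [B [Q { }] [B [Q < >]]]]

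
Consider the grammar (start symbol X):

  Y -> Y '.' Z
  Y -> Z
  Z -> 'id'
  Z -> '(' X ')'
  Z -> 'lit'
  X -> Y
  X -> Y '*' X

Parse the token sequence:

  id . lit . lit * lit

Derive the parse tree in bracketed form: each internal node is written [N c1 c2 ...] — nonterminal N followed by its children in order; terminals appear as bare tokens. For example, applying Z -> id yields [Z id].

X
Y * X
Y . Z * X
Y . Z . Z * X
Z . Z . Z * X
id . Z . Z * X
id . lit . Z * X
id . lit . lit * X
id . lit . lit * Y
id . lit . lit * Z
id . lit . lit * lit

[X [Y [Y [Y [Z id]] . [Z lit]] . [Z lit]] * [X [Y [Z lit]]]]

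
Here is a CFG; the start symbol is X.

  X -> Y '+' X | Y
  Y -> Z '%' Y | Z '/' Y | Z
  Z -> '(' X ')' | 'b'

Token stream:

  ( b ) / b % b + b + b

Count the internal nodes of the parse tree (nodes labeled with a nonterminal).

16

[X [Y [Z ( [X [Y [Z b]]] )] / [Y [Z b] % [Y [Z b]]]] + [X [Y [Z b]] + [X [Y [Z b]]]]]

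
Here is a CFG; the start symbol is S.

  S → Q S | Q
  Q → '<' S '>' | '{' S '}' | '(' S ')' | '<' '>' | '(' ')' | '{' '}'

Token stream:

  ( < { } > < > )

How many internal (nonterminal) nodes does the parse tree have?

8

[S [Q ( [S [Q < [S [Q { }]] >] [S [Q < >]]] )]]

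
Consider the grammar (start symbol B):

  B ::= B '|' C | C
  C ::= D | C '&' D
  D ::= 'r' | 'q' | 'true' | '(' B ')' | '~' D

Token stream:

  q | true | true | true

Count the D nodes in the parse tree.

4

[B [B [B [B [C [D q]]] | [C [D true]]] | [C [D true]]] | [C [D true]]]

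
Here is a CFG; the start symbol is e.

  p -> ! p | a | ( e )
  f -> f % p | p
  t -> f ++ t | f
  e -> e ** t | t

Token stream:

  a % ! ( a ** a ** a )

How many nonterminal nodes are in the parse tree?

[e [t [f [f [p a]] % [p ! [p ( [e [e [e [t [f [p a]]]] ** [t [f [p a]]]] ** [t [f [p a]]]] )]]]]]

19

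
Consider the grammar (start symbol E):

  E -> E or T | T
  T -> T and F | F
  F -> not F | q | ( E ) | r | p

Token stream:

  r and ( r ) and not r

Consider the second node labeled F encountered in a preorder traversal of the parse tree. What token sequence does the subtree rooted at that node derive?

[E [T [T [T [F r]] and [F ( [E [T [F r]]] )]] and [F not [F r]]]]

( r )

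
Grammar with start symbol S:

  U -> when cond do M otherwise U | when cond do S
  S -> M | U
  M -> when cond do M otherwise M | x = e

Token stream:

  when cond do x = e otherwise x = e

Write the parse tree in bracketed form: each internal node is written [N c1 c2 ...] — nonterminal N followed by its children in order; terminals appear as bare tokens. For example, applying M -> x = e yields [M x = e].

[S [M when cond do [M x = e] otherwise [M x = e]]]

S
M
when cond do M otherwise M
when cond do x = e otherwise M
when cond do x = e otherwise x = e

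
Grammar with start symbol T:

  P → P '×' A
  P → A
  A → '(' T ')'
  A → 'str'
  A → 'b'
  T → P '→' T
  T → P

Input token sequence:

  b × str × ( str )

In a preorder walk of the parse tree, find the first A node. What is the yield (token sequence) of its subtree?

b

[T [P [P [P [A b]] × [A str]] × [A ( [T [P [A str]]] )]]]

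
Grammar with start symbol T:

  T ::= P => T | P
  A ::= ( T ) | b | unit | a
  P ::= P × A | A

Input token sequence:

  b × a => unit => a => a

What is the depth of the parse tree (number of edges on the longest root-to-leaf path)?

6

[T [P [P [A b]] × [A a]] => [T [P [A unit]] => [T [P [A a]] => [T [P [A a]]]]]]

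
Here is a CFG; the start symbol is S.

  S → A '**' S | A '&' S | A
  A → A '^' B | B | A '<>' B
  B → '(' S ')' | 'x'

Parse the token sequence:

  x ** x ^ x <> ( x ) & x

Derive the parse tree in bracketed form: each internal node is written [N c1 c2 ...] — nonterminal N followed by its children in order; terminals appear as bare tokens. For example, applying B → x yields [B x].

S
A ** S
B ** S
x ** S
x ** A & S
x ** A <> B & S
x ** A ^ B <> B & S
x ** B ^ B <> B & S
x ** x ^ B <> B & S
x ** x ^ x <> B & S
x ** x ^ x <> ( S ) & S
x ** x ^ x <> ( A ) & S
x ** x ^ x <> ( B ) & S
x ** x ^ x <> ( x ) & S
x ** x ^ x <> ( x ) & A
x ** x ^ x <> ( x ) & B
x ** x ^ x <> ( x ) & x

[S [A [B x]] ** [S [A [A [A [B x]] ^ [B x]] <> [B ( [S [A [B x]]] )]] & [S [A [B x]]]]]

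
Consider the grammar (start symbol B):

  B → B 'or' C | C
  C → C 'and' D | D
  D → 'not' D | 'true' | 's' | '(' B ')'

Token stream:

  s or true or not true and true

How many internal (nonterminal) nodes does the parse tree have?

[B [B [B [C [D s]]] or [C [D true]]] or [C [C [D not [D true]]] and [D true]]]

12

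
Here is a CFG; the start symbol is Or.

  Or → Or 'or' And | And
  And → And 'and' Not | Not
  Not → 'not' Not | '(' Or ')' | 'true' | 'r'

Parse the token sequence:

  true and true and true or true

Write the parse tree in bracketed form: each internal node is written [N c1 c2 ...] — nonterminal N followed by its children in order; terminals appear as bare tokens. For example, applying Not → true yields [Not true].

[Or [Or [And [And [And [Not true]] and [Not true]] and [Not true]]] or [And [Not true]]]

Or
Or or And
And or And
And and Not or And
And and Not and Not or And
Not and Not and Not or And
true and Not and Not or And
true and true and Not or And
true and true and true or And
true and true and true or Not
true and true and true or true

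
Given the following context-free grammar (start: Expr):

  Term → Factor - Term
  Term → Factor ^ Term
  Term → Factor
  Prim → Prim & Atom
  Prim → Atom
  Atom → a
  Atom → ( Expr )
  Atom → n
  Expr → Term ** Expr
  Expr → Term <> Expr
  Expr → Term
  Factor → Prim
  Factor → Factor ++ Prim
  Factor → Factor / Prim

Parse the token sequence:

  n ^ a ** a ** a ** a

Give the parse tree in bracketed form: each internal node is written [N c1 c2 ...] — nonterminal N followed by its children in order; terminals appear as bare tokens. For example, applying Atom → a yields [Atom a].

[Expr [Term [Factor [Prim [Atom n]]] ^ [Term [Factor [Prim [Atom a]]]]] ** [Expr [Term [Factor [Prim [Atom a]]]] ** [Expr [Term [Factor [Prim [Atom a]]]] ** [Expr [Term [Factor [Prim [Atom a]]]]]]]]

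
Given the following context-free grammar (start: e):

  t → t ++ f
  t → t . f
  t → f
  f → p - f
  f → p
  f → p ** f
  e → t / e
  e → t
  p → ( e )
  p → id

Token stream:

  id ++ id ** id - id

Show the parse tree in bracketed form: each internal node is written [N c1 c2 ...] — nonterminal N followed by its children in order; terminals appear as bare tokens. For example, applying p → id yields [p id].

e
t
t ++ f
f ++ f
p ++ f
id ++ f
id ++ p ** f
id ++ id ** f
id ++ id ** p - f
id ++ id ** id - f
id ++ id ** id - p
id ++ id ** id - id

[e [t [t [f [p id]]] ++ [f [p id] ** [f [p id] - [f [p id]]]]]]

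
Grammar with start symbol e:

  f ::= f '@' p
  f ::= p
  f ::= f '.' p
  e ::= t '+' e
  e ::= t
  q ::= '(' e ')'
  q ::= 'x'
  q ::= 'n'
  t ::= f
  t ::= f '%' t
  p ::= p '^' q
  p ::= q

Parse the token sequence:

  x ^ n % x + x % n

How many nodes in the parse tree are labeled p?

5

[e [t [f [p [p [q x]] ^ [q n]]] % [t [f [p [q x]]]]] + [e [t [f [p [q x]]] % [t [f [p [q n]]]]]]]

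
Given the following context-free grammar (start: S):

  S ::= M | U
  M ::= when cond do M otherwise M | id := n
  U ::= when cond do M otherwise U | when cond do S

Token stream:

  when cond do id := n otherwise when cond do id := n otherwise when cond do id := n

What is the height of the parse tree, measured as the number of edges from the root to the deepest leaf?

6

[S [U when cond do [M id := n] otherwise [U when cond do [M id := n] otherwise [U when cond do [S [M id := n]]]]]]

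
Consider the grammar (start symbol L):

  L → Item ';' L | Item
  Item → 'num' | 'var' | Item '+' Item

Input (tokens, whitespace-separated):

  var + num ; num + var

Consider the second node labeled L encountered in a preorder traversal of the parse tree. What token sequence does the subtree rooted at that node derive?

[L [Item [Item var] + [Item num]] ; [L [Item [Item num] + [Item var]]]]

num + var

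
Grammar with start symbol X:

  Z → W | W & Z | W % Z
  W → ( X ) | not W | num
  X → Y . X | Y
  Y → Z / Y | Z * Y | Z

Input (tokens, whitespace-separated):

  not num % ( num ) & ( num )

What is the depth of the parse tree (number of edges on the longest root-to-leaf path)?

10

[X [Y [Z [W not [W num]] % [Z [W ( [X [Y [Z [W num]]]] )] & [Z [W ( [X [Y [Z [W num]]]] )]]]]]]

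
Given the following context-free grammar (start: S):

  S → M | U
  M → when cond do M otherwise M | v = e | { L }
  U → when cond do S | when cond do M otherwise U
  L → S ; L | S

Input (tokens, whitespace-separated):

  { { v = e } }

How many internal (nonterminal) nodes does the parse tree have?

[S [M { [L [S [M { [L [S [M v = e]]] }]]] }]]

8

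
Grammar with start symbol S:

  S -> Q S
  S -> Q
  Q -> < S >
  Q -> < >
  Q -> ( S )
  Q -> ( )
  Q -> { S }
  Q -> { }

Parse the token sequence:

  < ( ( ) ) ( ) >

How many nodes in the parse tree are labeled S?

4

[S [Q < [S [Q ( [S [Q ( )]] )] [S [Q ( )]]] >]]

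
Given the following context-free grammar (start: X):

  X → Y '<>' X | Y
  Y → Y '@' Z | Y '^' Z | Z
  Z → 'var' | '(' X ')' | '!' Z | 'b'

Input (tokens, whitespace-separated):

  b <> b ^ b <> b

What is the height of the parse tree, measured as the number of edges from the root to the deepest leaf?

[X [Y [Z b]] <> [X [Y [Y [Z b]] ^ [Z b]] <> [X [Y [Z b]]]]]

5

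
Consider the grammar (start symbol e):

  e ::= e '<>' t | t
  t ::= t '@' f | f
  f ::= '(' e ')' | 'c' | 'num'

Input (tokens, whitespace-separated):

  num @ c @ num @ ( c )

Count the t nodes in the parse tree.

[e [t [t [t [t [f num]] @ [f c]] @ [f num]] @ [f ( [e [t [f c]]] )]]]

5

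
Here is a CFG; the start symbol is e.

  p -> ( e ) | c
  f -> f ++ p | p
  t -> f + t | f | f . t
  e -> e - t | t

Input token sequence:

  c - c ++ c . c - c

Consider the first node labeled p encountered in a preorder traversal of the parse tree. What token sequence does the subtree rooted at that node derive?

[e [e [e [t [f [p c]]]] - [t [f [f [p c]] ++ [p c]] . [t [f [p c]]]]] - [t [f [p c]]]]

c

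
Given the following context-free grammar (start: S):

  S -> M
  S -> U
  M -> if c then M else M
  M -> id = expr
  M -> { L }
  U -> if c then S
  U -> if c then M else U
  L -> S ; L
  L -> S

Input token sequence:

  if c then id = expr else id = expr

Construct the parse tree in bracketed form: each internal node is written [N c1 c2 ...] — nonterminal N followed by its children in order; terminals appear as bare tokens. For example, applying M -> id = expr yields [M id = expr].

S
M
if c then M else M
if c then id = expr else M
if c then id = expr else id = expr

[S [M if c then [M id = expr] else [M id = expr]]]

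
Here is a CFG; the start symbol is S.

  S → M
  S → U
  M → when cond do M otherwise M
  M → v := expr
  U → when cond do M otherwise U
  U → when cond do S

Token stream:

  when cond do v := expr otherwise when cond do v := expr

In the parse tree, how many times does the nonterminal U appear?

2

[S [U when cond do [M v := expr] otherwise [U when cond do [S [M v := expr]]]]]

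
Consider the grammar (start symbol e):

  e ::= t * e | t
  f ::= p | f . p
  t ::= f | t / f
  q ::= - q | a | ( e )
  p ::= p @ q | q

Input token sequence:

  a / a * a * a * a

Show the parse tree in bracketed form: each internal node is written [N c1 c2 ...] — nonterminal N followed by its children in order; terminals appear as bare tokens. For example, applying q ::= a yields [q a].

[e [t [t [f [p [q a]]]] / [f [p [q a]]]] * [e [t [f [p [q a]]]] * [e [t [f [p [q a]]]] * [e [t [f [p [q a]]]]]]]]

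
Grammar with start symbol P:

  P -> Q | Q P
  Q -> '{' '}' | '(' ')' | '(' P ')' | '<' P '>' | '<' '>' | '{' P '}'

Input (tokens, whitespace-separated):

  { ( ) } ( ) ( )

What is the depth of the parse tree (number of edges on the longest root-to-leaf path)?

[P [Q { [P [Q ( )]] }] [P [Q ( )] [P [Q ( )]]]]

4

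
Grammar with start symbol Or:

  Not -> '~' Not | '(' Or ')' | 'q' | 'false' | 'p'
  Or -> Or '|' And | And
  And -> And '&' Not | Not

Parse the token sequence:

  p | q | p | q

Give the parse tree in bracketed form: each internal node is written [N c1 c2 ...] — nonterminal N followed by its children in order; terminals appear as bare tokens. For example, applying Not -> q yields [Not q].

[Or [Or [Or [Or [And [Not p]]] | [And [Not q]]] | [And [Not p]]] | [And [Not q]]]

Or
Or | And
Or | And | And
Or | And | And | And
And | And | And | And
Not | And | And | And
p | And | And | And
p | Not | And | And
p | q | And | And
p | q | Not | And
p | q | p | And
p | q | p | Not
p | q | p | q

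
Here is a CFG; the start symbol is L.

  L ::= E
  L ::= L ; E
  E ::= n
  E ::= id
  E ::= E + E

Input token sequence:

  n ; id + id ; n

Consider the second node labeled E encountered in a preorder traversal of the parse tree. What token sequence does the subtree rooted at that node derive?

[L [L [L [E n]] ; [E [E id] + [E id]]] ; [E n]]

id + id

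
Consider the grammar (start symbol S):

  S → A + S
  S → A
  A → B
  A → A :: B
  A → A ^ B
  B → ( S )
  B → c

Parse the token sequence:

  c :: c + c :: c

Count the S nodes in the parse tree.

2

[S [A [A [B c]] :: [B c]] + [S [A [A [B c]] :: [B c]]]]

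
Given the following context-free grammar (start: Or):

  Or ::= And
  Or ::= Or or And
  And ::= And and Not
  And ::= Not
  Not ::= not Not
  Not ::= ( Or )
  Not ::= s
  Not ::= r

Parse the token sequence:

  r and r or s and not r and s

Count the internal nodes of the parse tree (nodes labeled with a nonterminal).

13

[Or [Or [And [And [Not r]] and [Not r]]] or [And [And [And [Not s]] and [Not not [Not r]]] and [Not s]]]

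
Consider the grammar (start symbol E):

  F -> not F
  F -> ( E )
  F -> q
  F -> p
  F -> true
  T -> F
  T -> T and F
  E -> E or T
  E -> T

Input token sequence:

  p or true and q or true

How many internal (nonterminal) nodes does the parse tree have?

11

[E [E [E [T [F p]]] or [T [T [F true]] and [F q]]] or [T [F true]]]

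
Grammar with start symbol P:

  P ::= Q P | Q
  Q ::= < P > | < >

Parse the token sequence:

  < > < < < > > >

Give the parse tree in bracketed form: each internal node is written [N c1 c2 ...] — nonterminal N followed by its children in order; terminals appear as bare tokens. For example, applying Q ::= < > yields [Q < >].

[P [Q < >] [P [Q < [P [Q < [P [Q < >]] >]] >]]]

P
Q P
< > P
< > Q
< > < P >
< > < Q >
< > < < P > >
< > < < Q > >
< > < < < > > >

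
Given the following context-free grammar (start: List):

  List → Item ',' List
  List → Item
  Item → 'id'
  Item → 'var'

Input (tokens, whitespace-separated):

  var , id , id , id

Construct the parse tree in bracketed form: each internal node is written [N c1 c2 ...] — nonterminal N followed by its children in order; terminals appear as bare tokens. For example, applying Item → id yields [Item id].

[List [Item var] , [List [Item id] , [List [Item id] , [List [Item id]]]]]

List
Item , List
var , List
var , Item , List
var , id , List
var , id , Item , List
var , id , id , List
var , id , id , Item
var , id , id , id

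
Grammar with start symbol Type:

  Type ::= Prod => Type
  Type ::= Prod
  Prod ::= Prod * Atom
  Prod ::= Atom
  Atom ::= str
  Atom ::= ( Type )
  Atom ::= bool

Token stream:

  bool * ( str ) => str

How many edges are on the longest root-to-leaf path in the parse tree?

[Type [Prod [Prod [Atom bool]] * [Atom ( [Type [Prod [Atom str]]] )]] => [Type [Prod [Atom str]]]]

6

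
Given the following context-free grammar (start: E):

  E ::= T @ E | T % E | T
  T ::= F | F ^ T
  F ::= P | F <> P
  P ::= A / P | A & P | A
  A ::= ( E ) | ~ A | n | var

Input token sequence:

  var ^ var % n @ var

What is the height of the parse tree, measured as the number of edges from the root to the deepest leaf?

[E [T [F [P [A var]]] ^ [T [F [P [A var]]]]] % [E [T [F [P [A n]]]] @ [E [T [F [P [A var]]]]]]]

7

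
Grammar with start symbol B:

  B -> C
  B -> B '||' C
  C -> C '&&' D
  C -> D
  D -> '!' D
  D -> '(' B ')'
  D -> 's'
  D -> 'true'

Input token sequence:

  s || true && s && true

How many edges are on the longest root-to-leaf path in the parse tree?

[B [B [C [D s]]] || [C [C [C [D true]] && [D s]] && [D true]]]

5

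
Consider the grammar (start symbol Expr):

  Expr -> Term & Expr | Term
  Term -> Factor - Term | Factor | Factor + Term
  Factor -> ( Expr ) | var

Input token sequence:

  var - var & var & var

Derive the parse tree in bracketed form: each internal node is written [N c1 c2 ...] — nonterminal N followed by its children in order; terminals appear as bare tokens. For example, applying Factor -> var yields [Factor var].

Expr
Term & Expr
Factor - Term & Expr
var - Term & Expr
var - Factor & Expr
var - var & Expr
var - var & Term & Expr
var - var & Factor & Expr
var - var & var & Expr
var - var & var & Term
var - var & var & Factor
var - var & var & var

[Expr [Term [Factor var] - [Term [Factor var]]] & [Expr [Term [Factor var]] & [Expr [Term [Factor var]]]]]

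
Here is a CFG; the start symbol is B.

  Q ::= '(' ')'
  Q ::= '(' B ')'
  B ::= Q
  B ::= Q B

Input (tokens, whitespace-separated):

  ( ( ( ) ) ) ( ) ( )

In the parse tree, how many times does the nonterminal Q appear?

5

[B [Q ( [B [Q ( [B [Q ( )]] )]] )] [B [Q ( )] [B [Q ( )]]]]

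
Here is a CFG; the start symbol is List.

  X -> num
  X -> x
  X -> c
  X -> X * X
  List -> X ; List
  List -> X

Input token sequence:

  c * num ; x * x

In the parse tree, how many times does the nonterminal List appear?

[List [X [X c] * [X num]] ; [List [X [X x] * [X x]]]]

2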